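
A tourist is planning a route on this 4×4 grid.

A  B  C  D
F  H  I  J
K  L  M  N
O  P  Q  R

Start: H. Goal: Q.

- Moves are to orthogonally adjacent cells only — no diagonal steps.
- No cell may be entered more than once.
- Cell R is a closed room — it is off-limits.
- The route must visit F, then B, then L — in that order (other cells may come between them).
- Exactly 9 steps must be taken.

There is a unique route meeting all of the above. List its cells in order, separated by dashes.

The waypoints must appear in the order F, B, L, with no cell reused.
Route from H: left 1 to F, up 1 to A, right 2 to C, down 2 to M, left 1 to L, down 1 to P, right 1 to Q — 9 moves in all.
Check: order respected (F at step 1, B at step 3, L at step 7); 9 moves as required.

H - F - A - B - C - I - M - L - P - Q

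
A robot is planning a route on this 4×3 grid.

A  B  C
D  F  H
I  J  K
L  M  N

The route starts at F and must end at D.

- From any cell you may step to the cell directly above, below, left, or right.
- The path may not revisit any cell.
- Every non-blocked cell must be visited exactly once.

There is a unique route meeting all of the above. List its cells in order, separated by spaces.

F J I L M N K H C B A D

Need to visit all 12 open cells exactly once, starting at F and ending at D.
Cell L has only two open neighbours (I and M), so the path must pass straight through it: one of those is the cell it's entered from and the other is where it exits.
Route from F: down to J, left to I, down to L, 2× right (reaching N), 3× up (reaching C), 2× left (reaching A), down to D — 11 moves in all.
Check: all 12 open cells covered.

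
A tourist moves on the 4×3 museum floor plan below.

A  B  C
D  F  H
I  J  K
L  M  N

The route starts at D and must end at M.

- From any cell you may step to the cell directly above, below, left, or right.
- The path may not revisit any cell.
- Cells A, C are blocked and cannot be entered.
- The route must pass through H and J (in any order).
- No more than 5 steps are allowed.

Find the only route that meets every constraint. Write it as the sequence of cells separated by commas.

D, F, H, K, J, M

Any route must reach H and J and still end at M within 5 moves, so the order of the required stops is forced.
Route from D: 2× right (reaching H), down to K, left to J, down to M — 5 moves in all.
Check: all required cells visited; 5 ≤ 5 moves.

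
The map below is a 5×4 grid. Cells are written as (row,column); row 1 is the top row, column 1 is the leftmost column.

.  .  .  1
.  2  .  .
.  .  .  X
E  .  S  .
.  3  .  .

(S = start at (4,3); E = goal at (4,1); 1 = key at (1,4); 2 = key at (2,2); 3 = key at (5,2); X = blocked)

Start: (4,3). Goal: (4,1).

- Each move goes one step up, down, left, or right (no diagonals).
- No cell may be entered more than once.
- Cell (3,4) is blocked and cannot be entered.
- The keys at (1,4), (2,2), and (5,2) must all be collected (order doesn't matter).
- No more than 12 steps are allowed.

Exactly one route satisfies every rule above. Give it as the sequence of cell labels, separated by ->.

(4,3) -> (3,3) -> (2,3) -> (2,4) -> (1,4) -> (1,3) -> (1,2) -> (2,2) -> (3,2) -> (4,2) -> (5,2) -> (5,1) -> (4,1)

Any route must reach (1,4), (2,2), and (5,2) and still end at (4,1) within 12 moves, so the order of the required stops is forced.
Route from (4,3): 2× up (reaching (2,3)), right to (2,4), up to (1,4), 2× left (reaching (1,2)), 4× down (reaching (5,2)), left to (5,1), up to (4,1) — 12 moves in all.
Check: all required cells visited; 12 ≤ 12 moves.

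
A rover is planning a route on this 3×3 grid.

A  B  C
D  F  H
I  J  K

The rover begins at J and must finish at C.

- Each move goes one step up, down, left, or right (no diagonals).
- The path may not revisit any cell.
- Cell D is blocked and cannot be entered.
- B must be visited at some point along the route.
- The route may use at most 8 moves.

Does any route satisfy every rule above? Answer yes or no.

yes

One route that works: J → F → B → C.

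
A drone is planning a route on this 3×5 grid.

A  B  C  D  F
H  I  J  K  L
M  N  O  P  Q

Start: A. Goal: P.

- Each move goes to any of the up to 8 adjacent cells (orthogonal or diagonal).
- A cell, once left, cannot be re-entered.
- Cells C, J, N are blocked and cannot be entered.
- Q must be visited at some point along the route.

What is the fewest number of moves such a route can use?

5

Any route passes through Q somewhere between A and P. Summing Chebyshev distances along the two legs (A → Q → P) gives a lower bound of 4 + 1 = 5 moves.
A route of 5 moves achieves this: A → I → O → K → Q → P.
Since 5 matches the lower bound, it is optimal.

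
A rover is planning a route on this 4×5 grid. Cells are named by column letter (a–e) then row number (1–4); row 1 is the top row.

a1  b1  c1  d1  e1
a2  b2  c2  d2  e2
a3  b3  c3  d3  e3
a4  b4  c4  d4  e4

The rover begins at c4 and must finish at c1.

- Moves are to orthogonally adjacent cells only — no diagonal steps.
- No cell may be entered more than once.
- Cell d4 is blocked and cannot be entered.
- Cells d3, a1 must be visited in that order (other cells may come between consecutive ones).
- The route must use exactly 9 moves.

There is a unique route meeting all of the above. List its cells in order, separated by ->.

The waypoints must appear in the order d3, a1, with no cell reused.
Route from c4: up to c3, right to d3, up to d2, 3× left (reaching a2), up to a1, 2× right (reaching c1) — 9 moves in all.
Check: order respected (d3 at step 2, a1 at step 7); 9 moves as required.

c4 -> c3 -> d3 -> d2 -> c2 -> b2 -> a2 -> a1 -> b1 -> c1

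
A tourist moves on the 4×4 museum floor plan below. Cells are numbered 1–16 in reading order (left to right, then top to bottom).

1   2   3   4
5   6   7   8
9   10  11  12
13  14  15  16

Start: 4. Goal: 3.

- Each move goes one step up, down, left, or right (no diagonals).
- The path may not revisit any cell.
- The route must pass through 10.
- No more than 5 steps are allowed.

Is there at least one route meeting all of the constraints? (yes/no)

Even ignoring the no-revisit rule, getting from 4 to 3 via 10 needs at least 4 + 3 = 7 moves (Manhattan distance per leg), which exceeds the 5-move limit.

no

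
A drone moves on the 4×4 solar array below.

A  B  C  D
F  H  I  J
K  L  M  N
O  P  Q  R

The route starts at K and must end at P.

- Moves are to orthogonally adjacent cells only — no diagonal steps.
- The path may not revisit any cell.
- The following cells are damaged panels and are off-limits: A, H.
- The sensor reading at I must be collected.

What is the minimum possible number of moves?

8

Any route passes through I somewhere between K and P. Summing Manhattan distances along the two legs (K → I → P) gives a lower bound of 3 + 3 = 6 moves.
The shortest route satisfying every rule uses 8 moves: K → L → M → I → J → N → R → Q → P.
The bound of 6 isn't tight here; checking systematically, no route of length 6 through 7 satisfies every constraint, so 8 is the minimum.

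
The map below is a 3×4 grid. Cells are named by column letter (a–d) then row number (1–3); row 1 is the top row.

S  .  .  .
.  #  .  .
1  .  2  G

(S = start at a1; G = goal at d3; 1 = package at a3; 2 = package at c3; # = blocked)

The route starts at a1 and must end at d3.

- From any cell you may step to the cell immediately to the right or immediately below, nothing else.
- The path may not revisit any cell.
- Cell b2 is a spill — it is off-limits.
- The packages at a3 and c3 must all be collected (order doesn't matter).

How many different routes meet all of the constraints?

1

A right/down-only route from a1 to d3 makes exactly 2 down-moves and 3 right-moves in some order.
With no other constraints that would be C(5,2) = 10 routes.
A monotone route can only reach the required cells in the order a3, c3, so split there and multiply the segment counts (each segment already excludes blocked cells): a1→a3: 1; a3→c3: 1; c3→d3: 1; product = 1.
That gives 1 route.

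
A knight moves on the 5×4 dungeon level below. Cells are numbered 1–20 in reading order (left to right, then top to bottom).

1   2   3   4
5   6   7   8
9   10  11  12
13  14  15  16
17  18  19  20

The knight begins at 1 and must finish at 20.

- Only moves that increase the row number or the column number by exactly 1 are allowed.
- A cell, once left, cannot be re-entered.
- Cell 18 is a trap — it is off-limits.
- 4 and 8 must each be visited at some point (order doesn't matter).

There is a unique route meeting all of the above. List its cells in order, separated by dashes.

Moves only go right or down, so the column and row indices never decrease.
Route from 1: right 3 to 4, down 4 to 20 — 7 moves in all.
Check: all required cells visited.

1 - 2 - 3 - 4 - 8 - 12 - 16 - 20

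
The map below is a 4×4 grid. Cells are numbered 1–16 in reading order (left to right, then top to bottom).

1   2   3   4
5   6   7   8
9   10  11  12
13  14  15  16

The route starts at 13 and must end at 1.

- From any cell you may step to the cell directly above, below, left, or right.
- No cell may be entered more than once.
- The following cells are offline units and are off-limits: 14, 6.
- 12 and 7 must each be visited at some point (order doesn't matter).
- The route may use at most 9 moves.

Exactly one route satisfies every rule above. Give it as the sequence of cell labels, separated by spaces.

The budget equals the shortest possible length, so every move has to be on a shortest route through the required cells.
Route from 13: up 1 to 9, right 3 to 12, up 1 to 8, left 1 to 7, up 1 to 3, left 2 to 1 — 9 moves in all.
Check: all required cells visited; 9 ≤ 9 moves.

13 9 10 11 12 8 7 3 2 1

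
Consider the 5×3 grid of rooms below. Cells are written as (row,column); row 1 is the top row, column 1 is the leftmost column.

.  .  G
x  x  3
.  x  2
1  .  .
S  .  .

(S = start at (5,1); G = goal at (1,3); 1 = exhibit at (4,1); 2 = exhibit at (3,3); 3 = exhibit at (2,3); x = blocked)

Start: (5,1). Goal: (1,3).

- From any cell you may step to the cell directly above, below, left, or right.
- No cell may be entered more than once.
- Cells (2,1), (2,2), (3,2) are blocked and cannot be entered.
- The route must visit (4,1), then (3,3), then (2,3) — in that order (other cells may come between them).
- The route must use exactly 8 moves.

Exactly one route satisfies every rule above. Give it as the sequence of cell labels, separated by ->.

(5,1) -> (4,1) -> (4,2) -> (5,2) -> (5,3) -> (4,3) -> (3,3) -> (2,3) -> (1,3)

The waypoints must appear in the order (4,1), (3,3), (2,3), with no cell reused.
Route from (5,1): up 1 to (4,1), right 1 to (4,2), down 1 to (5,2), right 1 to (5,3), up 4 to (1,3) — 8 moves in all.
Check: order respected (1 at step 1, 2 at step 6, 3 at step 7); 8 moves as required.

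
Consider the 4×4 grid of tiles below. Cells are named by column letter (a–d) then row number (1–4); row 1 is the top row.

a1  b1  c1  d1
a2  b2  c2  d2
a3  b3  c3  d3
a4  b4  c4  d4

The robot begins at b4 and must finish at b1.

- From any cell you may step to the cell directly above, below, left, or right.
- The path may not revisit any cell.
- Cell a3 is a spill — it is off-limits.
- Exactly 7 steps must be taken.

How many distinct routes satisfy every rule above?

Need simple routes of exactly 7 moves from b4 to b1 (Manhattan distance 3, so 2 moves are spent on a detour and 2 undoing it).
Branch systematically from the start, pruning whenever the remaining move budget drops below the Manhattan distance to b1 or differs from it in parity. Grouping the completions by first move — via b3: 6; via c4: 13 (no valid completion starts via a4) — and summing: 6 + 13 = 19.
That gives 19 routes.

19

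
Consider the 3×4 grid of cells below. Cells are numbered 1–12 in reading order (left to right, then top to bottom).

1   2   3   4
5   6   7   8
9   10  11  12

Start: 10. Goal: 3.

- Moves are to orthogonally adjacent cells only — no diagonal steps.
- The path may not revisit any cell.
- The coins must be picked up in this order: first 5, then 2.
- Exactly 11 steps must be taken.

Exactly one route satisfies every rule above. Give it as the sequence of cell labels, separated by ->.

10 -> 9 -> 5 -> 1 -> 2 -> 6 -> 7 -> 11 -> 12 -> 8 -> 4 -> 3

The waypoints must appear in the order 5, 2, with no cell reused.
Route from 10: left 1 to 9, up 2 to 1, right 1 to 2, down 1 to 6, right 1 to 7, down 1 to 11, right 1 to 12, up 2 to 4, left 1 to 3 — 11 moves in all.
Check: order respected (5 at step 2, 2 at step 4); 11 moves as required.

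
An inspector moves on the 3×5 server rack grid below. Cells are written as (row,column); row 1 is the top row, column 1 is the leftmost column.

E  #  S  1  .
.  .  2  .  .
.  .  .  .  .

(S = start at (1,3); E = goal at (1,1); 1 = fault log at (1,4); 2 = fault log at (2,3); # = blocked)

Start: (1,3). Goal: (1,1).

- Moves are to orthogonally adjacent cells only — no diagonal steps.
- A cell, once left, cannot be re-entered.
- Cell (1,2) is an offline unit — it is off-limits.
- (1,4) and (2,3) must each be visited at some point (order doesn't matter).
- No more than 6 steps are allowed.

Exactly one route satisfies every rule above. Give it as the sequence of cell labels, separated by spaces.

(1,3) (1,4) (2,4) (2,3) (2,2) (2,1) (1,1)

Any route must reach (1,4) and (2,3) and still end at (1,1) within 6 moves, so the order of the required stops is forced.
Route from (1,3): right 1 to (1,4), down 1 to (2,4), left 3 to (2,1), up 1 to (1,1) — 6 moves in all.
Check: all required cells visited; 6 ≤ 6 moves.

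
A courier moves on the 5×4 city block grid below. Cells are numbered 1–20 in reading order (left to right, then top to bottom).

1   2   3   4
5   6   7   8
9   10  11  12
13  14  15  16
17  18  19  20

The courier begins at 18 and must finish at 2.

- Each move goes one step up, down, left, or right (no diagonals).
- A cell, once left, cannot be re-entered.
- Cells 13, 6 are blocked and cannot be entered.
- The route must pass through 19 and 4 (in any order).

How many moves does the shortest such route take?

8

Any route passes through 19 and 4 in some order between 18 and 2. Summing Manhattan distances along each leg and taking the cheapest ordering (18 → 19 → 4 → 2) gives a lower bound of 1 + 5 + 2 = 8 moves.
A route of 8 moves achieves this: 18 → 19 → 15 → 11 → 7 → 8 → 4 → 3 → 2.
Since 8 matches the lower bound, it is optimal.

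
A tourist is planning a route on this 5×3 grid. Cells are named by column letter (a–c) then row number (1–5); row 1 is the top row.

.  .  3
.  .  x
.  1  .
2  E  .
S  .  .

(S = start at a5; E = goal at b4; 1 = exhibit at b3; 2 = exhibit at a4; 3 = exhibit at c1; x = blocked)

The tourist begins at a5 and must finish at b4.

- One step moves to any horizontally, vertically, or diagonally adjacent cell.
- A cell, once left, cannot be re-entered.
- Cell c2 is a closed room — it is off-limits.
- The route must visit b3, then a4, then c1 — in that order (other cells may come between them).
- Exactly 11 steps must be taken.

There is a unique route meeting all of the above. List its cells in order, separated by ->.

a5 -> b5 -> c4 -> b3 -> a4 -> a3 -> a2 -> b1 -> c1 -> b2 -> c3 -> b4

The waypoints must appear in the order b3, a4, c1, with no cell reused.
Route from a5: right to b5, up-right to c4, up-left to b3, down-left to a4, 2× up (reaching a2), up-right to b1, right to c1, down-left to b2, down-right to c3, down-left to b4 — 11 moves in all.
Check: order respected (1 at step 3, 2 at step 4, 3 at step 8); 11 moves as required.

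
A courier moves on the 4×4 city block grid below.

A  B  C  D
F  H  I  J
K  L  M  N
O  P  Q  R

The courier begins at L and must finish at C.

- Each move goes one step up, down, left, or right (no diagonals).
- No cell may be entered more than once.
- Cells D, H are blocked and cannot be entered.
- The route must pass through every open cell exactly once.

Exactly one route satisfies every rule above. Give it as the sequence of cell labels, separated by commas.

L, M, I, J, N, R, Q, P, O, K, F, A, B, C

Need to visit all 14 open cells exactly once, starting at L and ending at C.
Cell F has only two open neighbours (A and K), so the path must pass straight through it: one of those is the cell it's entered from and the other is where it exits.
Route from L: right 1 to M, up 1 to I, right 1 to J, down 2 to R, left 3 to O, up 3 to A, right 2 to C — 13 moves in all.
Check: all 14 open cells covered.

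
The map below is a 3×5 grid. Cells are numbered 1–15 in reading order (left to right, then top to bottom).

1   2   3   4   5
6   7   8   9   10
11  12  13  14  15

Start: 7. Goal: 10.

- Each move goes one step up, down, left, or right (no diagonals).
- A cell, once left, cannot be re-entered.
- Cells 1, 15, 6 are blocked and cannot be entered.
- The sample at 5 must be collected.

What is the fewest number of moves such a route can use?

5

Any route passes through 5 somewhere between 7 and 10. Summing Manhattan distances along the two legs (7 → 5 → 10) gives a lower bound of 4 + 1 = 5 moves.
A route of 5 moves achieves this: 7 → 2 → 3 → 4 → 5 → 10.
Since 5 matches the lower bound, it is optimal.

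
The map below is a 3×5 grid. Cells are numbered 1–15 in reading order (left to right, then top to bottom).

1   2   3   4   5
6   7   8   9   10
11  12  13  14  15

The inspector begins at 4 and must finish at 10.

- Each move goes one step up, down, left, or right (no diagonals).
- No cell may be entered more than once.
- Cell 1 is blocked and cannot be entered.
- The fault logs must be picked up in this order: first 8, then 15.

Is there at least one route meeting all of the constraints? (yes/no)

yes

One route that works: 4 → 9 → 8 → 13 → 14 → 15 → 10.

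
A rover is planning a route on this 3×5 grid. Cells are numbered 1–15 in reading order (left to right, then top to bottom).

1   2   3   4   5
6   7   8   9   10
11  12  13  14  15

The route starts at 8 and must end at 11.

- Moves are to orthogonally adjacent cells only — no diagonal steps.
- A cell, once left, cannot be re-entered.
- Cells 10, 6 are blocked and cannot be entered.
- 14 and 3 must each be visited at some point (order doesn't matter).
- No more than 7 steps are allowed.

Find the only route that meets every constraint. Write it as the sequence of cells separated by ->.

8 -> 3 -> 4 -> 9 -> 14 -> 13 -> 12 -> 11

The budget equals the shortest possible length, so every move has to be on a shortest route through the required cells.
Route from 8: up 1 to 3, right 1 to 4, down 2 to 14, left 3 to 11 — 7 moves in all.
Check: all required cells visited; 7 ≤ 7 moves.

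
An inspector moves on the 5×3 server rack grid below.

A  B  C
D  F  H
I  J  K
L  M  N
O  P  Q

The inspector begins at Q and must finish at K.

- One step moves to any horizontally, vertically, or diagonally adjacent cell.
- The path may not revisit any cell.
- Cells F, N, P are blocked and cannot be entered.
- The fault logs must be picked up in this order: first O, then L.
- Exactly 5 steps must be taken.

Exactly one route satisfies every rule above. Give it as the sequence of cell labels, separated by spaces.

Q M O L J K

The waypoints must appear in the order O, L, with no cell reused.
Route from Q: up-left 1 to M, down-left 1 to O, up 1 to L, up-right 1 to J, right 1 to K — 5 moves in all.
Check: order respected (O at step 2, L at step 3); 5 moves as required.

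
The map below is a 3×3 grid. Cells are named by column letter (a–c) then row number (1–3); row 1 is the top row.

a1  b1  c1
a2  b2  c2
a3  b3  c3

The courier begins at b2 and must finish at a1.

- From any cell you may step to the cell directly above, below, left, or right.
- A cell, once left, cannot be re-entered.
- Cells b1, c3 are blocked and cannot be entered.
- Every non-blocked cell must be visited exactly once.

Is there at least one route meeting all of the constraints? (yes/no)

no

Cell c1 has only one open neighbour but is neither the start nor the goal, so a Hamiltonian route would have to both enter and leave it through the same neighbour — impossible without revisiting.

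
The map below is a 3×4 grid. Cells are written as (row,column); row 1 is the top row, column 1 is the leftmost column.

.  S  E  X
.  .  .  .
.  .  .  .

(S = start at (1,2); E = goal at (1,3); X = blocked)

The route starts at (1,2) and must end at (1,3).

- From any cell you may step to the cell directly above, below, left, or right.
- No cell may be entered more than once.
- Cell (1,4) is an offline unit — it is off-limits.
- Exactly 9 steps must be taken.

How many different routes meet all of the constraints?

3

Need simple routes of exactly 9 moves from (1,2) to (1,3) (Manhattan distance 1, so 4 moves are spent on a detour and 4 undoing it).
Enumerating: (1,2) (2,2) (2,1) (3,1) (3,2) (3,3) (3,4) (2,4) (2,3) (1,3) | (1,2) (1,1) (2,1) (3,1) (3,2) (3,3) (3,4) (2,4) (2,3) (1,3) | (1,2) (1,1) (2,1) (2,2) (3,2) (3,3) (3,4) (2,4) (2,3) (1,3).
That gives 3 routes.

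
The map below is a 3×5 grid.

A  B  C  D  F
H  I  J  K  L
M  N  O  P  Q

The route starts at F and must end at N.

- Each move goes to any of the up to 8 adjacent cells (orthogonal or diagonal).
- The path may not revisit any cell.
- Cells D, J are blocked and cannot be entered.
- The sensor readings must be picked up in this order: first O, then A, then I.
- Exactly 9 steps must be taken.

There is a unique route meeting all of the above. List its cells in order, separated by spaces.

The waypoints must appear in the order O, A, I, with no cell reused.
Route from F: down 1 to L, down-left 1 to P, left 1 to O, up-right 1 to K, up-left 1 to C, left 2 to A, down-right 1 to I, down 1 to N — 9 moves in all.
Check: order respected (O at step 3, A at step 7, I at step 8); 9 moves as required.

F L P O K C B A I N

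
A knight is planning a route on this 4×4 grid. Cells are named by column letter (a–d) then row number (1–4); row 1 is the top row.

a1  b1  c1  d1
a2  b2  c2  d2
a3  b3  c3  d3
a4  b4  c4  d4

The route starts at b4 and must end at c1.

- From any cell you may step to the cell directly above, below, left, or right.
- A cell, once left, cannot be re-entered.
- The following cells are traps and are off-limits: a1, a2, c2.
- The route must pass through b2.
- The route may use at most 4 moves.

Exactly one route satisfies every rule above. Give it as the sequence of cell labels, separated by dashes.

Any route must reach b2 and still end at c1 within 4 moves, so the order of the required stops is forced.
Route from b4: 3× up (reaching b1), right to c1 — 4 moves in all.
Check: all required cells visited; 4 ≤ 4 moves.

b4 - b3 - b2 - b1 - c1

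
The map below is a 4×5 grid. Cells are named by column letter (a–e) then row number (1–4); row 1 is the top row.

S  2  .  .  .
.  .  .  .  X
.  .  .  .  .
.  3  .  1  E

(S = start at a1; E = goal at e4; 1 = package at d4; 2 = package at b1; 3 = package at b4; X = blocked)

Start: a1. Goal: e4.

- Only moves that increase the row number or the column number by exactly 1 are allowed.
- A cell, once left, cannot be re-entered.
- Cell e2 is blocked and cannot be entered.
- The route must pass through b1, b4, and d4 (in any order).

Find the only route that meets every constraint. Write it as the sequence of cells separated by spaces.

a1 b1 b2 b3 b4 c4 d4 e4

Moves only go right or down, so the column and row indices never decrease.
Route from a1: right to b1, 3× down (reaching b4), 3× right (reaching e4) — 7 moves in all.
Check: all required cells visited.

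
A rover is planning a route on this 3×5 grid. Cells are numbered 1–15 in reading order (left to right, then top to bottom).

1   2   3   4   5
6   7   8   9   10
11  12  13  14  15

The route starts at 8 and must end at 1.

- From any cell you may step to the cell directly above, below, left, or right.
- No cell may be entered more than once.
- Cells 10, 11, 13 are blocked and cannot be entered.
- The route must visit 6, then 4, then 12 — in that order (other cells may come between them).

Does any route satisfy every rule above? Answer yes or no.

no

12 must be visited but has only one open neighbour (7), and it is neither the start nor the goal — the route would have to enter and leave through 7, re-entering it.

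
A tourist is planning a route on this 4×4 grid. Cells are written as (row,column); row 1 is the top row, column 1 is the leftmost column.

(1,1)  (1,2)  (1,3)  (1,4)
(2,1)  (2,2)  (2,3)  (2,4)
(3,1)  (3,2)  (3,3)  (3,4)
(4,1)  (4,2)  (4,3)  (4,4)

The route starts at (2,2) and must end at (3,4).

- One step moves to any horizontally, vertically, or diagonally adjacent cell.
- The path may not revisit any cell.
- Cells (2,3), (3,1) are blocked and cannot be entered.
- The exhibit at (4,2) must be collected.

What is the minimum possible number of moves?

4

Any route passes through (4,2) somewhere between (2,2) and (3,4). Summing Chebyshev distances along the two legs ((2,2) → (4,2) → (3,4)) gives a lower bound of 2 + 2 = 4 moves.
A route of 4 moves achieves this: (2,2) → (3,2) → (4,2) → (3,3) → (3,4).
Since 4 matches the lower bound, it is optimal.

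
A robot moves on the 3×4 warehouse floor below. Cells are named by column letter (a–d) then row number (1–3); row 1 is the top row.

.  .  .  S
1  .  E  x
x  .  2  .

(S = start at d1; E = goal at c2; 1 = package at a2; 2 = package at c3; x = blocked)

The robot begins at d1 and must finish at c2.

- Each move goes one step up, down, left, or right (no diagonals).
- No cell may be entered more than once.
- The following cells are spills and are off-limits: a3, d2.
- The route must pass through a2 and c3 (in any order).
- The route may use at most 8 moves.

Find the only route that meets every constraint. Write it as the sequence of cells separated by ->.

d1 -> c1 -> b1 -> a1 -> a2 -> b2 -> b3 -> c3 -> c2

Any route must reach a2 and c3 and still end at c2 within 8 moves, so the order of the required stops is forced.
Route from d1: left 3 to a1, down 1 to a2, right 1 to b2, down 1 to b3, right 1 to c3, up 1 to c2 — 8 moves in all.
Check: all required cells visited; 8 ≤ 8 moves.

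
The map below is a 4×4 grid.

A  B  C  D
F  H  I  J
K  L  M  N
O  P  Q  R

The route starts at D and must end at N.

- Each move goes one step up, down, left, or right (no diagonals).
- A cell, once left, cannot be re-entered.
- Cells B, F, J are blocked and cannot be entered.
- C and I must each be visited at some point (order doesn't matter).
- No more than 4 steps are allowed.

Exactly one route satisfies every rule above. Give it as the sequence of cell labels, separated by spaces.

D C I M N

Any route must reach C and I and still end at N within 4 moves, so the order of the required stops is forced.
Route from D: left 1 to C, down 2 to M, right 1 to N — 4 moves in all.
Check: all required cells visited; 4 ≤ 4 moves.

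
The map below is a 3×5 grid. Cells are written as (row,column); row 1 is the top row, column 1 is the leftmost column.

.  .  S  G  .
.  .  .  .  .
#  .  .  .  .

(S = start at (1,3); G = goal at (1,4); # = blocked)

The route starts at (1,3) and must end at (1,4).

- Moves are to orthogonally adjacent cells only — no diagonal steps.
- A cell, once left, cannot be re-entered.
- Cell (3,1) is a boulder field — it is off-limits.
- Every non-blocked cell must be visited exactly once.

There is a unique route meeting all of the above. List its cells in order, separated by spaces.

Need to visit all 14 open cells exactly once, starting at (1,3) and ending at (1,4).
Route from (1,3): 2× left (reaching (1,1)), down to (2,1), right to (2,2), down to (3,2), right to (3,3), up to (2,3), right to (2,4), down to (3,4), right to (3,5), 2× up (reaching (1,5)), left to (1,4) — 13 moves in all.
Check: all 14 open cells covered.

(1,3) (1,2) (1,1) (2,1) (2,2) (3,2) (3,3) (2,3) (2,4) (3,4) (3,5) (2,5) (1,5) (1,4)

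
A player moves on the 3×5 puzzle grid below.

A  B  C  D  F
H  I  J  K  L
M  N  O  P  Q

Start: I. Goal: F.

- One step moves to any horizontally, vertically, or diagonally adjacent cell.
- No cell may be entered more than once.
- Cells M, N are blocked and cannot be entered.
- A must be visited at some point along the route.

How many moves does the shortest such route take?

5

Any route passes through A somewhere between I and F. Summing Chebyshev distances along the two legs (I → A → F) gives a lower bound of 1 + 4 = 5 moves.
A route of 5 moves achieves this: I → A → B → C → D → F.
Since 5 matches the lower bound, it is optimal.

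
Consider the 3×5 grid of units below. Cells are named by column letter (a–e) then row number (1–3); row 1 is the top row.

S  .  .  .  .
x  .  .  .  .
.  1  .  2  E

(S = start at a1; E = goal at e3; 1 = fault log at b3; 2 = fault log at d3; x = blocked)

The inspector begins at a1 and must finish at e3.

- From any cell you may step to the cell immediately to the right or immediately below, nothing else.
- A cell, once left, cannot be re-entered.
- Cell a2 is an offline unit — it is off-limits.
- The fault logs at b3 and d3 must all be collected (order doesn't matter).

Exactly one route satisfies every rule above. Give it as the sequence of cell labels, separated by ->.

a1 -> b1 -> b2 -> b3 -> c3 -> d3 -> e3

Moves only go right or down, so the column and row indices never decrease.
Route from a1: right to b1, 2× down (reaching b3), 3× right (reaching e3) — 6 moves in all.
Check: all required cells visited.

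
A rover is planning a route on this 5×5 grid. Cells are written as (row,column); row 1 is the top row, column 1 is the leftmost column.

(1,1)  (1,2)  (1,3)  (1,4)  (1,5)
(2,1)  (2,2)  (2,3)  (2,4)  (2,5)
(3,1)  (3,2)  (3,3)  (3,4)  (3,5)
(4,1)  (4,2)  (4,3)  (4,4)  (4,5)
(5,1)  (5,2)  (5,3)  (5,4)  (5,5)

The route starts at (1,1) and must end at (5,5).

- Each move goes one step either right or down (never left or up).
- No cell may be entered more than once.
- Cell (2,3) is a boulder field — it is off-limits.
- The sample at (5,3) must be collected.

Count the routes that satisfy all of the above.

12

A right/down-only route from (1,1) to (5,5) makes exactly 4 down-moves and 4 right-moves in some order.
With no other constraints that would be C(8,4) = 70 routes.
Split at (5,3) and multiply the segment counts (each segment already excludes blocked cells): (1,1)→(5,3): 12; (5,3)→(5,5): 1; product = 12.
That gives 12 routes.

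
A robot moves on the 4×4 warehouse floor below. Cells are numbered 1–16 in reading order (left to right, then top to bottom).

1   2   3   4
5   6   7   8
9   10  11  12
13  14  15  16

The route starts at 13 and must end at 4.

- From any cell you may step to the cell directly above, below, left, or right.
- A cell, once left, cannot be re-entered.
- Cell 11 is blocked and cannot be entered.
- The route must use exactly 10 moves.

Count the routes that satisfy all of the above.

9

Need simple routes of exactly 10 moves from 13 to 4 (Manhattan distance 6, so 2 moves are spent on a detour and 2 undoing it).
Branch systematically from the start, pruning whenever the remaining move budget drops below the Manhattan distance to 4 or differs from it in parity. Grouping the completions by first move — via 9: 3; via 14: 6 — and summing: 3 + 6 = 9.
That gives 9 routes.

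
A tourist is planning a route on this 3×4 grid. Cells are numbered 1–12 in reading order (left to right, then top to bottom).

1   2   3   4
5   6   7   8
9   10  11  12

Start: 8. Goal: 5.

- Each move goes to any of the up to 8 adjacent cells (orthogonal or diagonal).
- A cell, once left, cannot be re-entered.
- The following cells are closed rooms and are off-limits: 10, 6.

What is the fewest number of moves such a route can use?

3

With diagonal moves allowed, the Chebyshev distance max(|Δrow|,|Δcol|) from 8 to 5 is 3, so at least 3 moves are needed.
A route of 3 moves achieves this: 8 → 3 → 2 → 5.
Since 3 matches the lower bound, it is optimal.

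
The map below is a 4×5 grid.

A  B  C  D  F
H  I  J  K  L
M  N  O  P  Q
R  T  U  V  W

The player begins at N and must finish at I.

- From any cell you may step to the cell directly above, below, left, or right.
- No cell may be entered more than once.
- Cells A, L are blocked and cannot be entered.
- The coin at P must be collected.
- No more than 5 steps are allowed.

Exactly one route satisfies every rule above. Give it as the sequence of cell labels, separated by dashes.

Any route must reach P and still end at I within 5 moves, so the order of the required stops is forced.
Route from N: 2× right (reaching P), up to K, 2× left (reaching I) — 5 moves in all.
Check: all required cells visited; 5 ≤ 5 moves.

N - O - P - K - J - I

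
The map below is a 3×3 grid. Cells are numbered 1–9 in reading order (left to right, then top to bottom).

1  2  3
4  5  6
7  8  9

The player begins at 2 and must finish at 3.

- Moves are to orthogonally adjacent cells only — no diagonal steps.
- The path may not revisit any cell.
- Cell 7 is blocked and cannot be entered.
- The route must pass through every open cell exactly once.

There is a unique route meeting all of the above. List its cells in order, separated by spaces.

Need to visit all 8 open cells exactly once, starting at 2 and ending at 3.
Cell 1 has only two open neighbours (4 and 2), so the path must pass straight through it: one of those is the cell it's entered from and the other is where it exits.
Route from 2: left to 1, down to 4, right to 5, down to 8, right to 9, 2× up (reaching 3) — 7 moves in all.
Check: all 8 open cells covered.

2 1 4 5 8 9 6 3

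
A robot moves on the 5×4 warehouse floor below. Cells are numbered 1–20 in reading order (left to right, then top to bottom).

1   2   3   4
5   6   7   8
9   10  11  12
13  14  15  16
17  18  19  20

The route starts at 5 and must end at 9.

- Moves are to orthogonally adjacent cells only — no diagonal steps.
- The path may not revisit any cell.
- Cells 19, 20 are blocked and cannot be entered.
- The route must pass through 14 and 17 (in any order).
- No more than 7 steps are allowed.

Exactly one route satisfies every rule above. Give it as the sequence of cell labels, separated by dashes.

The budget equals the shortest possible length, so every move has to be on a shortest route through the required cells.
Route from 5: right to 6, 3× down (reaching 18), left to 17, 2× up (reaching 9) — 7 moves in all.
Check: all required cells visited; 7 ≤ 7 moves.

5 - 6 - 10 - 14 - 18 - 17 - 13 - 9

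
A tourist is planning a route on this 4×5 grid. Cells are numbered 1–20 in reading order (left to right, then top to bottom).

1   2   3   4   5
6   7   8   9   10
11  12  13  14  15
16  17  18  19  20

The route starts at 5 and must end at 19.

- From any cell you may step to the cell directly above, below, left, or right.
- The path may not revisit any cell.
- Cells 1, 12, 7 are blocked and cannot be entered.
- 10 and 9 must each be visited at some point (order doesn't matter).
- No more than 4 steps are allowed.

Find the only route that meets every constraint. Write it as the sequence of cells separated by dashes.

The budget equals the shortest possible length, so every move has to be on a shortest route through the required cells.
Route from 5: down to 10, left to 9, 2× down (reaching 19) — 4 moves in all.
Check: all required cells visited; 4 ≤ 4 moves.

5 - 10 - 9 - 14 - 19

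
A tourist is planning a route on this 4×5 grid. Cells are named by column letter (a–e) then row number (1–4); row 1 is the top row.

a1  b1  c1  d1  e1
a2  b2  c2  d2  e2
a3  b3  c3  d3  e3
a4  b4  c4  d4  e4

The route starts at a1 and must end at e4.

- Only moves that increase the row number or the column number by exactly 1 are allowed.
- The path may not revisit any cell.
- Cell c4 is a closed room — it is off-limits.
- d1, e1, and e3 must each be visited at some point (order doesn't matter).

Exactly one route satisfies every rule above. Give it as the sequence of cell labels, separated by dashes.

a1 - b1 - c1 - d1 - e1 - e2 - e3 - e4

Moves only go right or down, so the column and row indices never decrease.
Route from a1: right 4 to e1, down 3 to e4 — 7 moves in all.
Check: all required cells visited.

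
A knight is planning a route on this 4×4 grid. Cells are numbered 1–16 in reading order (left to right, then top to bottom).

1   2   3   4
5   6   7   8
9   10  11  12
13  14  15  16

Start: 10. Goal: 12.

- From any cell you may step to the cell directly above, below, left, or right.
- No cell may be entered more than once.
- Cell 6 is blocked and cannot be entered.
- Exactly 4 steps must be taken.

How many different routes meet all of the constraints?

Need simple routes of exactly 4 moves from 10 to 12 (Manhattan distance 2, so 1 moves are spent on a detour and 1 undoing it).
Enumerating: 10 14 15 11 12 | 10 14 15 16 12 | 10 11 7 8 12 | 10 11 15 16 12.
That gives 4 routes.

4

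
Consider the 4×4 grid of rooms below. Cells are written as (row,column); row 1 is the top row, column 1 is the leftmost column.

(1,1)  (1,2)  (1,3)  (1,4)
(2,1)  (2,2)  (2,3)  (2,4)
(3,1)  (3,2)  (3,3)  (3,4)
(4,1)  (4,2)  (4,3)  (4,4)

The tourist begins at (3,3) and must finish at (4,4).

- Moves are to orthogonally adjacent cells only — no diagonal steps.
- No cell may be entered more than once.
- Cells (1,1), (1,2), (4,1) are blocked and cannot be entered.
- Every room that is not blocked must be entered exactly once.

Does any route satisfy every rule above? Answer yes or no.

yes

One route that works: (3,3) → (4,3) → (4,2) → (3,2) → (3,1) → (2,1) → (2,2) → (2,3) → (1,3) → (1,4) → (2,4) → (3,4) → (4,4).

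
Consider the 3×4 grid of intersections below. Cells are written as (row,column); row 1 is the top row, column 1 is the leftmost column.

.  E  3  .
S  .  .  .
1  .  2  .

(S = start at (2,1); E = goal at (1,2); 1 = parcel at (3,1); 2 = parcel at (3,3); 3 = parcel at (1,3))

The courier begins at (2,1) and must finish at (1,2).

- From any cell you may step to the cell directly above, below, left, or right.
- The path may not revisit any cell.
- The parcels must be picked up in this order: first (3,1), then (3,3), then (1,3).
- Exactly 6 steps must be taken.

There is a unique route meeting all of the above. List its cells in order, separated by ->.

The waypoints must appear in the order (3,1), (3,3), (1,3), with no cell reused.
Route from (2,1): down 1 to (3,1), right 2 to (3,3), up 2 to (1,3), left 1 to (1,2) — 6 moves in all.
Check: order respected (1 at step 1, 2 at step 3, 3 at step 5); 6 moves as required.

(2,1) -> (3,1) -> (3,2) -> (3,3) -> (2,3) -> (1,3) -> (1,2)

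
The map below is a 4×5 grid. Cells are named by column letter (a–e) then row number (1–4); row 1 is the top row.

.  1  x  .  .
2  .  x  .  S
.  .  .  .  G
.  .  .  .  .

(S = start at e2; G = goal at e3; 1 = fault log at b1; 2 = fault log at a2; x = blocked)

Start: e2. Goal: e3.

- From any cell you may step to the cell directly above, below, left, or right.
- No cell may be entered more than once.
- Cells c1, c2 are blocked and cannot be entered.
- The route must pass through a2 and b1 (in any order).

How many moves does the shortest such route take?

Any route passes through a2 and b1 in some order between e2 and e3. Summing Manhattan distances along each leg and taking the cheapest ordering (e2 → b1 → a2 → e3) gives a lower bound of 4 + 2 + 5 = 11 moves.
That bound ignores the blocked cells. Measuring each leg by the fewest moves that actually steer around them (e2→b1: 6; b1→a2: 2; a2→e3: 5) raises the lower bound to 13.
The shortest route satisfying every rule uses 15 moves: e2 → d2 → d3 → c3 → b3 → b2 → b1 → a1 → a2 → a3 → a4 → b4 → c4 → d4 → e4 → e3.
The bound of 13 isn't tight here; checking systematically, no route of length 13 through 14 satisfies every constraint, so 15 is the minimum.

15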